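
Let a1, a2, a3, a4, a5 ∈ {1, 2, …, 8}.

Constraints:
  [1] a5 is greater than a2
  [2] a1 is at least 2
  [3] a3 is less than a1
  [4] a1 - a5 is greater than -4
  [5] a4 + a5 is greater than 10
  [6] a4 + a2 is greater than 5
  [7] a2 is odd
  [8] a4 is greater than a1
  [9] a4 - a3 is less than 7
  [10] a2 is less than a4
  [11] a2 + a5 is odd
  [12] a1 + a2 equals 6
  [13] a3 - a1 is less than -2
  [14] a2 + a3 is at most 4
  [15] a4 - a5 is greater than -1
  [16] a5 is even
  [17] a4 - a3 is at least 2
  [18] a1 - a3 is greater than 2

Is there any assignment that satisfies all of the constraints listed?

Satisfiable

Take a1 = 5, a2 = 1, a3 = 2, a4 = 6, a5 = 6. Then constraint 4: a1 - a5 = -1; constraint 5: a4 + a5 = 12; constraint 6: a4 + a2 = 7, and every other listed constraint is also met.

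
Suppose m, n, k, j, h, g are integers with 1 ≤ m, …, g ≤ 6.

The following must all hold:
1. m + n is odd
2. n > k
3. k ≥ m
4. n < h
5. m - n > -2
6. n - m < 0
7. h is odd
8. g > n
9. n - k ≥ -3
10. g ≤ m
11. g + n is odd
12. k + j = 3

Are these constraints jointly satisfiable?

Constraints 2, 3, 8, and 10 give n < g, g ≤ m, m ≤ k, k < n. Chaining: n < g ≤ m ≤ k < n, which forces n < n — impossible.

Unsatisfiable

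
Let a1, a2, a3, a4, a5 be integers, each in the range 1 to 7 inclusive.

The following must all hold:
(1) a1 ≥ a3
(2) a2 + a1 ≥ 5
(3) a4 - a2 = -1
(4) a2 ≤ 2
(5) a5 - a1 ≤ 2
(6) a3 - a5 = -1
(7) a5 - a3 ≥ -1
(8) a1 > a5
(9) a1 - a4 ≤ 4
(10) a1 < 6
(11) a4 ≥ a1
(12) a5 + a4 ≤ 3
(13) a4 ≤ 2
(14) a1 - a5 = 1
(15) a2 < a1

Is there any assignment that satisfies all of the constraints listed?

Unsatisfiable

From constraint 4: a2 ≤ 2. From constraints 11 and 13: a1 ≤ a4 ≤ 2. Hence a2 + a1 ≤ 4. But constraint 2 requires a2 + a1 ≥ 5, and 5 > 4. Contradiction.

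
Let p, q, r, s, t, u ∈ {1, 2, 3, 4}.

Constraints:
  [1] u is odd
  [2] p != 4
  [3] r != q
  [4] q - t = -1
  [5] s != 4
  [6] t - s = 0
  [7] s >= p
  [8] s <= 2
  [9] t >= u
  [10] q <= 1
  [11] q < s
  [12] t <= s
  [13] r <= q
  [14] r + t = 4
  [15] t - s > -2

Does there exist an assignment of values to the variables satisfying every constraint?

Unsatisfiable

From constraints 10 and 13: r ≤ q ≤ 1. From constraints 8 and 12: t ≤ s ≤ 2. Hence r + t ≤ 3. But constraint 14 requires r + t = 4, and 4 > 3. Contradiction.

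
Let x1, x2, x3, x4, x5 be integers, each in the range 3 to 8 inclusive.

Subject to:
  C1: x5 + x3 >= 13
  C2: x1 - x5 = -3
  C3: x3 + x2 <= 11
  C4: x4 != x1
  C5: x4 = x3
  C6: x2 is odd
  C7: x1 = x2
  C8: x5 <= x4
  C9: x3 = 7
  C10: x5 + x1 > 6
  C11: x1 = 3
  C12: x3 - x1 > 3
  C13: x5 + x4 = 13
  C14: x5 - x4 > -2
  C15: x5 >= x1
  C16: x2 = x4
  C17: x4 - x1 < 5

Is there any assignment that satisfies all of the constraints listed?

Unsatisfiable

Constraint 11 fixes x1 = 3 and constraint 9 fixes x3 = 7. Constraints 5, 7, and 16 give x1 = x2 = x4 = x3, so x1 = x3. But 3 ≠ 7 — contradiction.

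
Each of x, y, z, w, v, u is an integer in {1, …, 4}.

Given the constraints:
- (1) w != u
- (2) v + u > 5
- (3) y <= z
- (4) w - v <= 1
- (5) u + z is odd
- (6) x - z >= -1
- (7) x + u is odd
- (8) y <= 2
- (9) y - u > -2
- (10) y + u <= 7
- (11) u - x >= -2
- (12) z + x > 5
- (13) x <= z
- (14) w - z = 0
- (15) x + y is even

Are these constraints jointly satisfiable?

Take x = 4, y = 2, z = 4, w = 4, v = 4, u = 3. Then constraint 2: v + u = 7; constraint 4: w - v = 0, and every other listed constraint is also met.

Satisfiable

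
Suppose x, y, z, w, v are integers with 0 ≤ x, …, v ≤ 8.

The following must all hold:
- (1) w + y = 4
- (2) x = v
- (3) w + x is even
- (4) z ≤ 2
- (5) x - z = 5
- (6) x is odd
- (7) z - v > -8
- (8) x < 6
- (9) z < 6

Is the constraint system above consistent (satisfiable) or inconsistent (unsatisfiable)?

Try x = 5, y = 1, z = 0, w = 3, v = 5.
Check constraint 1: w + y = 4; constraint 5: x - z = 5; constraint 7: z - v = -5. The remaining constraints are straightforward to verify.

Satisfiable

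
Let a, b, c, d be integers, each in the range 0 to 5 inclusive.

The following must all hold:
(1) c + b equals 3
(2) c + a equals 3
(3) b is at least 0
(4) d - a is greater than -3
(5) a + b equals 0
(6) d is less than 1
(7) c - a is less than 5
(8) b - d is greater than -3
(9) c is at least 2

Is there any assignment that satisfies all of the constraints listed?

The assignment a = 0, b = 0, c = 3, d = 0 works:
  constraint 1 holds since c + b = 3.
  constraint 2 holds since c + a = 3.
The rest check out directly.

Satisfiable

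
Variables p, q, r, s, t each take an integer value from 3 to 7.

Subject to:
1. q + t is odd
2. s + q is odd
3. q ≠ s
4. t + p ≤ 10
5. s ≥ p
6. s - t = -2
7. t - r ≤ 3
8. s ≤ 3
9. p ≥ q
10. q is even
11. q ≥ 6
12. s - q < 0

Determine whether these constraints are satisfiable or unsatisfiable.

Unsatisfiable

From constraints 9 and 11: p ≥ q and q ≥ 6, so p ≥ 6. From constraints 5 and 8: p ≤ s and s ≤ 3, so p ≤ 3. But 3 < 6, so no value of p works.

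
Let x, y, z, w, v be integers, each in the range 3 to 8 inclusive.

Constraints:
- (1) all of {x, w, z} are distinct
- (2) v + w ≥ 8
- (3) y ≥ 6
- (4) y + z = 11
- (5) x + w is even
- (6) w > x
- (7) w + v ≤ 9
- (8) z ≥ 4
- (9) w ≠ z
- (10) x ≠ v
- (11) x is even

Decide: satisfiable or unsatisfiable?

Try x = 4, y = 6, z = 5, w = 6, v = 3.
Check constraint 2: v + w = 9; constraint 4: y + z = 11. The remaining constraints are straightforward to verify.

Satisfiable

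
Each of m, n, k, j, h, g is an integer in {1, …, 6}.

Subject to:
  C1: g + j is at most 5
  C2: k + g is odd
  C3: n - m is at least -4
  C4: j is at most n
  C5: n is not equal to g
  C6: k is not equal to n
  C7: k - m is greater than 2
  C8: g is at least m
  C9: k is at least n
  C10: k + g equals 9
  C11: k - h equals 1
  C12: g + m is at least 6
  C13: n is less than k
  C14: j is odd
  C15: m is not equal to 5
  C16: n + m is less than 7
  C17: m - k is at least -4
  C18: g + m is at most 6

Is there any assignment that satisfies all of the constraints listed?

Satisfiable

Try m = 3, n = 1, k = 6, j = 1, h = 5, g = 3.
Check constraint 1: g + j = 4; constraint 3: n - m = -2. The remaining constraints are straightforward to verify.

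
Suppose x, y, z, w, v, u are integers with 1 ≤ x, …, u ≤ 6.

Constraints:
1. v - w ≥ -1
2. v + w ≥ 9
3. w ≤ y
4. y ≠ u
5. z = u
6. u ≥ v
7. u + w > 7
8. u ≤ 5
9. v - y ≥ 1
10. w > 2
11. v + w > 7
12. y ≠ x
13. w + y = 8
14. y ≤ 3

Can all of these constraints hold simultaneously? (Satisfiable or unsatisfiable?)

Unsatisfiable

From constraints 6 and 8: v ≤ u ≤ 5. From constraints 3 and 14: w ≤ y ≤ 3. Hence v + w ≤ 8. But constraint 2 requires v + w ≥ 9, and 9 > 8. Contradiction.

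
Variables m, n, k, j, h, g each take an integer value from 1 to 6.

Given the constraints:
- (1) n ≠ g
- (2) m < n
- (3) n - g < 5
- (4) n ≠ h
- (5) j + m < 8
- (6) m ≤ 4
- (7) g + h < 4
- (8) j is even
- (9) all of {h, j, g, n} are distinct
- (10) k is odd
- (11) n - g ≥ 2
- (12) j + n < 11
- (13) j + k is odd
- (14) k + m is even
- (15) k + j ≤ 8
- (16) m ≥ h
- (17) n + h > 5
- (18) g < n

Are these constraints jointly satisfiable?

One satisfying assignment is m = 1, n = 6, k = 1, j = 4, h = 1, g = 2.
For the less obvious constraints — constraint 3: n - g = 4; constraint 5: j + m = 5 — and the others hold by inspection.

Satisfiable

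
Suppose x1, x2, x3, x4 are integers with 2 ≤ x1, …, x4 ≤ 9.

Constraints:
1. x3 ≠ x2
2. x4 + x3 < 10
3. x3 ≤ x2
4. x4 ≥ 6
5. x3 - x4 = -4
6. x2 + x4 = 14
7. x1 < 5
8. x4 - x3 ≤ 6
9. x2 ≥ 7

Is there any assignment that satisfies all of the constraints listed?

Take x1 = 2, x2 = 8, x3 = 2, x4 = 6. Then constraint 2: x4 + x3 = 8; constraint 5: x3 - x4 = -4, and every other listed constraint is also met.

Satisfiable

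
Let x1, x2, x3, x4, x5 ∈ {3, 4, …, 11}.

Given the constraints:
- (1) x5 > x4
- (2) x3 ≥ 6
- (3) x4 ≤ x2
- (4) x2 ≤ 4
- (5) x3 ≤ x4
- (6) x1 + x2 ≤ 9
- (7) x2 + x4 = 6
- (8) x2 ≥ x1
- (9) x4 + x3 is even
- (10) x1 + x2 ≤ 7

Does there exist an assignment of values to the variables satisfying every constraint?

Unsatisfiable

From constraints 2 and 5: x4 ≥ x3 and x3 ≥ 6, so x4 ≥ 6. From constraints 3 and 4: x4 ≤ x2 and x2 ≤ 4, so x4 ≤ 4. But 4 < 6, so no value of x4 works.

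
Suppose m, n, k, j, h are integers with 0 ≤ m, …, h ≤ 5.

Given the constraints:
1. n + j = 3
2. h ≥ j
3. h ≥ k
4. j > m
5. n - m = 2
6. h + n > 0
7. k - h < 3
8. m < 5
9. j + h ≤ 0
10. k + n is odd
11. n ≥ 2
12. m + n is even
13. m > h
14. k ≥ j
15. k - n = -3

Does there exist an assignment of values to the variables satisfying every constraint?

Unsatisfiable

Constraints 3, 4, 13, and 14 give m < j, j ≤ k, k ≤ h, h < m. Chaining: m < j ≤ k ≤ h < m, which forces m < m — impossible.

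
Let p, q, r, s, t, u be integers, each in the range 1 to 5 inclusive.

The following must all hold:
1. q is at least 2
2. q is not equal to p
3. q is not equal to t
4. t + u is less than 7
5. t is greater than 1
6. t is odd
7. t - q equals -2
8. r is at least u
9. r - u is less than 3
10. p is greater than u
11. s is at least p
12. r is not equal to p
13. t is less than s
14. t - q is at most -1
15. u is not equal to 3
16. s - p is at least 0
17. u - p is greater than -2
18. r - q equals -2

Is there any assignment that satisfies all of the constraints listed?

Try p = 2, q = 5, r = 3, s = 5, t = 3, u = 1.
Check constraint 4: t + u = 4; constraint 7: t - q = -2. The remaining constraints are straightforward to verify.

Satisfiable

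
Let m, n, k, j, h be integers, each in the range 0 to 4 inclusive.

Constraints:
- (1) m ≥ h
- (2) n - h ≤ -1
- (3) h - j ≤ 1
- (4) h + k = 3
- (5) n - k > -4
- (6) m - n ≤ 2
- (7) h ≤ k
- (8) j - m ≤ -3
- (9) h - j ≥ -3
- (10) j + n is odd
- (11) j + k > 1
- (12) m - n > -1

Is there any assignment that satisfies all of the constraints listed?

Unsatisfiable

Constraints 2, 3, 6, and 8 give n − m ≥ -2, m − j ≥ 3, j − h ≥ -1, h − n ≥ 1.
Adding all 4 inequalities: the left sides telescope to 0, and the right sides sum to (-2) + 3 + (-1) + 1 = 1. So 0 ≥ 1, which is false.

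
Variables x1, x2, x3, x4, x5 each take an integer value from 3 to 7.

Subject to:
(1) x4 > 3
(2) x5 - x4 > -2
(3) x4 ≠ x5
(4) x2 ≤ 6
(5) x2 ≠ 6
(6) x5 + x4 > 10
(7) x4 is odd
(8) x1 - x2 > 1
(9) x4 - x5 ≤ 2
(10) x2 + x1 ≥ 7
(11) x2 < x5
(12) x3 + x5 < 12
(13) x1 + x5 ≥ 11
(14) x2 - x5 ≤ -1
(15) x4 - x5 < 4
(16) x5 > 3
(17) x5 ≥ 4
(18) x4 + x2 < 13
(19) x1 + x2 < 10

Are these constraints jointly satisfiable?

Satisfiable

Take x1 = 6, x2 = 3, x3 = 3, x4 = 7, x5 = 6. Then constraint 2: x5 - x4 = -1; constraint 6: x5 + x4 = 13; constraint 8: x1 - x2 = 3, and every other listed constraint is also met.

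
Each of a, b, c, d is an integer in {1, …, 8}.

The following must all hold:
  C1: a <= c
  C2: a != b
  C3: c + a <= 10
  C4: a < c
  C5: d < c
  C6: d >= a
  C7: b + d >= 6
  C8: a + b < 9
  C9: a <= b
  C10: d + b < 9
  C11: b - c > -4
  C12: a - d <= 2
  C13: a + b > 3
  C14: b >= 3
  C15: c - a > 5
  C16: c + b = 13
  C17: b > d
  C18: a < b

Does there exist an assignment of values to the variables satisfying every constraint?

Take a = 1, b = 5, c = 8, d = 2. Then constraint 3: c + a = 9; constraint 7: b + d = 7, and every other listed constraint is also met.

Satisfiable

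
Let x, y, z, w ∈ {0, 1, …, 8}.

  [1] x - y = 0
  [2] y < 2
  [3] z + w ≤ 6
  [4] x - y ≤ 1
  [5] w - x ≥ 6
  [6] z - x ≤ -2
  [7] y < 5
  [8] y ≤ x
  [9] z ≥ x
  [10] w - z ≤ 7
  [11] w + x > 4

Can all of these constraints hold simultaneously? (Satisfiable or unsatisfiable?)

Constraints 5, 6, and 10 give z − w ≥ -7, w − x ≥ 6, x − z ≥ 2.
Adding all 3 inequalities: the left sides telescope to 0, and the right sides sum to (-7) + 6 + 2 = 1. So 0 ≥ 1, which is false.

Unsatisfiable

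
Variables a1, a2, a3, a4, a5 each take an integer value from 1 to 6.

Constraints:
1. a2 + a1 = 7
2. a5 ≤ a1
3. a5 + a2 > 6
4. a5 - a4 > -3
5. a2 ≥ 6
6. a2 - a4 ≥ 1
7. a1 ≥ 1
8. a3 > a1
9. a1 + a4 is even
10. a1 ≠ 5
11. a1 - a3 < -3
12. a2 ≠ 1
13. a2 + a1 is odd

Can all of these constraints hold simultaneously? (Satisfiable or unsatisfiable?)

The assignment a1 = 1, a2 = 6, a3 = 6, a4 = 3, a5 = 1 works:
  constraint 1 holds since a2 + a1 = 7.
  constraint 3 holds since a5 + a2 = 7.
  constraint 4 holds since a5 - a4 = -2.
The rest check out directly.

Satisfiable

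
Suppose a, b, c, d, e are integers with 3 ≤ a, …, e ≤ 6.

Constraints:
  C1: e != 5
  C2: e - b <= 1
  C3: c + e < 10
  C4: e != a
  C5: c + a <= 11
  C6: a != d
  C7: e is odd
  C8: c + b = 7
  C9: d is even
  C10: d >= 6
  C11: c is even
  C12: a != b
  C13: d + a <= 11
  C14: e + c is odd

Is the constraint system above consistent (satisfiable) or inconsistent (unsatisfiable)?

Satisfiable

Setting (a, b, c, d, e) = (4, 3, 4, 6, 3) satisfies everything: constraint 2: e - b = 0; constraint 3: c + e = 7; constraint 5: c + a = 8, and the others follow.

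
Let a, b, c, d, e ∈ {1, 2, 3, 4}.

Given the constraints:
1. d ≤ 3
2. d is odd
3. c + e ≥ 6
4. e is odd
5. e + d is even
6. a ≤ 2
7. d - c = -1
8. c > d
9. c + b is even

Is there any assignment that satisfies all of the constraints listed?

One satisfying assignment is a = 2, b = 2, c = 4, d = 3, e = 3.
For the less obvious constraints — constraint 2: d = 3 is odd; constraint 3: c + e = 7; constraint 7: d - c = -1 — and the others hold by inspection.

Satisfiable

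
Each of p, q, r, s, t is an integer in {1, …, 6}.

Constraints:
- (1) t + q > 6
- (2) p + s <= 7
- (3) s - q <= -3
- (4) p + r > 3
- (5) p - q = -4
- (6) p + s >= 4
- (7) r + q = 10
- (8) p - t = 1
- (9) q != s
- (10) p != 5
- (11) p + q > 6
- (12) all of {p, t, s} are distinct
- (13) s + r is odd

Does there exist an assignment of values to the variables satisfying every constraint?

One satisfying assignment is p = 2, q = 6, r = 4, s = 3, t = 1.
For the less obvious constraints — constraint 1: t + q = 7; constraint 2: p + s = 5 — and the others hold by inspection.

Satisfiable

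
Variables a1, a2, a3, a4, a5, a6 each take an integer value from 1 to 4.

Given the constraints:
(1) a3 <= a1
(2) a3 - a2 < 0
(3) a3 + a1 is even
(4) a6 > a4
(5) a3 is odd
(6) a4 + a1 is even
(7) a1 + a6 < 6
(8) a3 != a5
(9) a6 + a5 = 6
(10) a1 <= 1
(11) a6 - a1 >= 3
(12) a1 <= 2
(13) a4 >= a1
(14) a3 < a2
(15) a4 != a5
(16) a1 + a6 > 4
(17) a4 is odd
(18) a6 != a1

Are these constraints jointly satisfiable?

Satisfiable

Try a1 = 1, a2 = 4, a3 = 1, a4 = 3, a5 = 2, a6 = 4.
Check constraint 2: a3 - a2 = -3; constraint 7: a1 + a6 = 5; constraint 9: a6 + a5 = 6. The remaining constraints are straightforward to verify.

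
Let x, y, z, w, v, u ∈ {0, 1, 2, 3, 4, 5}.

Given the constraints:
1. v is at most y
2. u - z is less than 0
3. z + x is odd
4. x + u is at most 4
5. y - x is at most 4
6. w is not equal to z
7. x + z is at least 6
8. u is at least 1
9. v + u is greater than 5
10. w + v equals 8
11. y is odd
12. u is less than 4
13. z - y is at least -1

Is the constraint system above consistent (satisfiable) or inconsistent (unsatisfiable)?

Satisfiable

One satisfying assignment is x = 3, y = 5, z = 4, w = 3, v = 5, u = 1.
For the less obvious constraints — constraint 2: u - z = -3; constraint 4: x + u = 4 — and the others hold by inspection.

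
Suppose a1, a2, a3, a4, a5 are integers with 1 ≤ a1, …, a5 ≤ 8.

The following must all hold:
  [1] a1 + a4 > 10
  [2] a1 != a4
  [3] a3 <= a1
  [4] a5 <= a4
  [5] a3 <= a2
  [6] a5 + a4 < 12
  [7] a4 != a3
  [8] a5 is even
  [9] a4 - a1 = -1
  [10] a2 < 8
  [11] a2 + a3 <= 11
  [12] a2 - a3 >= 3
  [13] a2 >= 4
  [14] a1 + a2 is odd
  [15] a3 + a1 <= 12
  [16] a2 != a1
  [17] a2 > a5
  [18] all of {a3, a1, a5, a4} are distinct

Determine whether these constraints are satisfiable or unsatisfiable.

Satisfiable

Setting (a1, a2, a3, a4, a5) = (7, 6, 3, 6, 4) satisfies everything: constraint 1: a1 + a4 = 13; constraint 6: a5 + a4 = 10; constraint 9: a4 - a1 = -1, and the others follow.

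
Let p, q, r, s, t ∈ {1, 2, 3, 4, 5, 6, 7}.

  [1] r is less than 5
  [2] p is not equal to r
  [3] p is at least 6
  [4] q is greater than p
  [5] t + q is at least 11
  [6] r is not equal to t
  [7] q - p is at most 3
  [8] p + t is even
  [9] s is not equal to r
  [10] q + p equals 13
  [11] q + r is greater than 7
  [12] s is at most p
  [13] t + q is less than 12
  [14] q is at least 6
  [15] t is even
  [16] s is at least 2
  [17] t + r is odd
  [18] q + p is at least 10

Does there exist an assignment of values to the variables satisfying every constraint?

Try p = 6, q = 7, r = 3, s = 6, t = 4.
Check constraint 5: t + q = 11; constraint 7: q - p = 1. The remaining constraints are straightforward to verify.

Satisfiable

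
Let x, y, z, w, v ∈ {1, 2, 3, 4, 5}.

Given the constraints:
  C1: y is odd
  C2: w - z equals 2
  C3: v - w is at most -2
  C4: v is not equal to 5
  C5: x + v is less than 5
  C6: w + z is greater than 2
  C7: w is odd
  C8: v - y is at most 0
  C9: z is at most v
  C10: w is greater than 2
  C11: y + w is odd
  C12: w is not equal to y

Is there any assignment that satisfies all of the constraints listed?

Unsatisfiable

Constraint 1 makes y odd and constraint 7 makes w odd, so y + w must be even. Constraint 11 says y + w is odd — contradiction.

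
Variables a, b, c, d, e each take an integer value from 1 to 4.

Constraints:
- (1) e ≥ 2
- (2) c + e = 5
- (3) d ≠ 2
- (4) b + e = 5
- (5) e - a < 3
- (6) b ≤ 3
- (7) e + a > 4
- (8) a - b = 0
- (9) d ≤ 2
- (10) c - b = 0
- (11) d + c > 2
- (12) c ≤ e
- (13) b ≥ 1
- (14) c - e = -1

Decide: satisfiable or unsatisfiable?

Try a = 2, b = 2, c = 2, d = 1, e = 3.
Check constraint 2: c + e = 5; constraint 4: b + e = 5; constraint 5: e - a = 1. The remaining constraints are straightforward to verify.

Satisfiable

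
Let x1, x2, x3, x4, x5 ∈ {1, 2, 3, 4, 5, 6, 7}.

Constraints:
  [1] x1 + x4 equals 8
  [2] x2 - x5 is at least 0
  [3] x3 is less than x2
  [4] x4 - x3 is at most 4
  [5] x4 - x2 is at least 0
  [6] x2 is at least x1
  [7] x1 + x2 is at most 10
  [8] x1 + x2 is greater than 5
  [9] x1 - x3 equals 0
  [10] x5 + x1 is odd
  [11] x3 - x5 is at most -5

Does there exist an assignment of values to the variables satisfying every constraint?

Unsatisfiable

Constraints 2, 4, 5, and 11 give x5 − x3 ≥ 5, x3 − x4 ≥ -4, x4 − x2 ≥ 0, x2 − x5 ≥ 0.
Adding all 4 inequalities: the left sides telescope to 0, and the right sides sum to 5 + (-4) + 0 + 0 = 1. So 0 ≥ 1, which is false.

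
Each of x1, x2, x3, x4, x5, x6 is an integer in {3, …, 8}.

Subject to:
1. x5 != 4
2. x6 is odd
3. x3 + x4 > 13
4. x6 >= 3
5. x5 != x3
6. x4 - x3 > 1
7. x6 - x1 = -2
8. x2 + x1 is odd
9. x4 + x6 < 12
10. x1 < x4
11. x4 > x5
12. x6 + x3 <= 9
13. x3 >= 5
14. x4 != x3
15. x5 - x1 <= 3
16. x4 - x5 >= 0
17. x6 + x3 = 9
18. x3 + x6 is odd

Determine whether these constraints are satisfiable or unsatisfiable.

One satisfying assignment is x1 = 5, x2 = 8, x3 = 6, x4 = 8, x5 = 7, x6 = 3.
For the less obvious constraints — constraint 3: x3 + x4 = 14; constraint 6: x4 - x3 = 2; constraint 7: x6 - x1 = -2 — and the others hold by inspection.

Satisfiable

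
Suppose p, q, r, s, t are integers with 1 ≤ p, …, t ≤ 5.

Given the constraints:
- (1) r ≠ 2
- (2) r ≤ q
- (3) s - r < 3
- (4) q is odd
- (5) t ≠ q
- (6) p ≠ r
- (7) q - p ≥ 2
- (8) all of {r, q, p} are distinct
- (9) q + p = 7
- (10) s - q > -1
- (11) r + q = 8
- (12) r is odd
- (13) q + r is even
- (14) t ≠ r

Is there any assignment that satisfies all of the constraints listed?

Satisfiable

One satisfying assignment is p = 2, q = 5, r = 3, s = 5, t = 1.
For the less obvious constraints — constraint 3: s - r = 2; constraint 7: q - p = 3 — and the others hold by inspection.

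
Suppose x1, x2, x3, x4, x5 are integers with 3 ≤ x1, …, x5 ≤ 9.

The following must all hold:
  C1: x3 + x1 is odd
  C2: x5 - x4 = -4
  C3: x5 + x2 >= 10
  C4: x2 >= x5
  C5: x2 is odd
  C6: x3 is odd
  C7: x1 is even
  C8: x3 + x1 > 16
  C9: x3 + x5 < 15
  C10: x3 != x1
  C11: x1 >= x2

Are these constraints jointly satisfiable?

Satisfiable

Try x1 = 8, x2 = 7, x3 = 9, x4 = 8, x5 = 4.
Check constraint 2: x5 - x4 = -4; constraint 3: x5 + x2 = 11; constraint 8: x3 + x1 = 17. The remaining constraints are straightforward to verify.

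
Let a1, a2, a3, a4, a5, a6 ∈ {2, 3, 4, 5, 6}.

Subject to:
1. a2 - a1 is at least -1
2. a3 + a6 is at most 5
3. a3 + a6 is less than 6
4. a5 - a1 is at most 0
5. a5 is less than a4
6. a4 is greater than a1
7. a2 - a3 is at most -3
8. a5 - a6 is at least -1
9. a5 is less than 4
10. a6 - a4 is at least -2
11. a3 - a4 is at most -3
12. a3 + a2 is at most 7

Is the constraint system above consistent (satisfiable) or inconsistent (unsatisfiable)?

Constraints 1, 4, 7, 8, 10, and 11 give a3 − a2 ≥ 3, a2 − a1 ≥ -1, a1 − a5 ≥ 0, a5 − a6 ≥ -1, a6 − a4 ≥ -2, a4 − a3 ≥ 3.
Adding all 6 inequalities: the left sides telescope to 0, and the right sides sum to 3 + (-1) + 0 + (-1) + (-2) + 3 = 2. So 0 ≥ 2, which is false.

Unsatisfiable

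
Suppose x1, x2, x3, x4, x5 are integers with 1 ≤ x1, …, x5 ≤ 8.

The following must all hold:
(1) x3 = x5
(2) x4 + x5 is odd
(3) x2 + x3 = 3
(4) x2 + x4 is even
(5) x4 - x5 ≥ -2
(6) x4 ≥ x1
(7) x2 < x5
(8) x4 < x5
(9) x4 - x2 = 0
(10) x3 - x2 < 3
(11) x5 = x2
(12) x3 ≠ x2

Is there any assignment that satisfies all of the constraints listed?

From constraints 1 and 11, x3 = x5 = x2, so x3 = x2. But constraint 12 says x3 ≠ x2. Contradiction.

Unsatisfiable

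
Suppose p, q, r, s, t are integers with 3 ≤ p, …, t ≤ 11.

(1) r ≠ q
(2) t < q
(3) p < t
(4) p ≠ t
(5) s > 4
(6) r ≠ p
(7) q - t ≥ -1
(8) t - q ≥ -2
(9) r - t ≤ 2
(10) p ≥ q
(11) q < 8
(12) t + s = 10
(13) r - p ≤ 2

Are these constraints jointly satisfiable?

Unsatisfiable

Constraints 2, 3, and 10 give p < t, t < q, q ≤ p. Chaining: p < t < q ≤ p, which forces p < p — impossible.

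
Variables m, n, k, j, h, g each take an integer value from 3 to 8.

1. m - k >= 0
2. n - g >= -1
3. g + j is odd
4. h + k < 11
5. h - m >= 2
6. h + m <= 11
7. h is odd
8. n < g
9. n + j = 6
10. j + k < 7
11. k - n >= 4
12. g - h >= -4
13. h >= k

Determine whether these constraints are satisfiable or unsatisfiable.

Unsatisfiable

Constraints 1, 2, 5, 11, and 12 give g − h ≥ -4, h − m ≥ 2, m − k ≥ 0, k − n ≥ 4, n − g ≥ -1.
Adding all 5 inequalities: the left sides telescope to 0, and the right sides sum to (-4) + 2 + 0 + 4 + (-1) = 1. So 0 ≥ 1, which is false.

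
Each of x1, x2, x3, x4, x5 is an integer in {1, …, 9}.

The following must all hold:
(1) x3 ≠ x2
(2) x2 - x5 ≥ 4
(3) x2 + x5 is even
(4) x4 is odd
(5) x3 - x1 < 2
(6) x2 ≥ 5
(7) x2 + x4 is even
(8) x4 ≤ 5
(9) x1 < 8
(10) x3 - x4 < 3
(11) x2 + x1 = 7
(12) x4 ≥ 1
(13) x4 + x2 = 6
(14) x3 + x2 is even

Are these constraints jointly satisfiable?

One satisfying assignment is x1 = 2, x2 = 5, x3 = 1, x4 = 1, x5 = 1.
For the less obvious constraints — constraint 2: x2 - x5 = 4; constraint 5: x3 - x1 = -1 — and the others hold by inspection.

Satisfiable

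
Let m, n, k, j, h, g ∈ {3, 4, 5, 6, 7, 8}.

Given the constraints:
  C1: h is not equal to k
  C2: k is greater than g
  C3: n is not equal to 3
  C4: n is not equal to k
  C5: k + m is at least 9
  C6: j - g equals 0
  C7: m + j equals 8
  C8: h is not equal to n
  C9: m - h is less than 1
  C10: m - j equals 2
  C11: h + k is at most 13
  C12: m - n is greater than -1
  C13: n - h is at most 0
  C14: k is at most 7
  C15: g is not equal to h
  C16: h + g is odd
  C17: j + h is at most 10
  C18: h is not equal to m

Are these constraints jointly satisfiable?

Satisfiable

Setting (m, n, k, j, h, g) = (5, 4, 5, 3, 6, 3) satisfies everything: constraint 5: k + m = 10; constraint 6: j - g = 0; constraint 7: m + j = 8, and the others follow.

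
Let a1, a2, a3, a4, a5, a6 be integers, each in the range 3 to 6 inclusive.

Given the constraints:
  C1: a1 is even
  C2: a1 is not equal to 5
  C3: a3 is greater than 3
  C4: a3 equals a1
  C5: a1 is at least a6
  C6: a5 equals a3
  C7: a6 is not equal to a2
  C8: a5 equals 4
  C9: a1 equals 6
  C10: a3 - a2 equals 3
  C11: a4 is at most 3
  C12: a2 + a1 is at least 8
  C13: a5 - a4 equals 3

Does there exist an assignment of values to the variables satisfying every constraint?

Constraint 8 fixes a5 = 4 and constraint 9 fixes a1 = 6. Constraints 4 and 6 give a5 = a3 = a1, so a5 = a1. But 4 ≠ 6 — contradiction.

Unsatisfiable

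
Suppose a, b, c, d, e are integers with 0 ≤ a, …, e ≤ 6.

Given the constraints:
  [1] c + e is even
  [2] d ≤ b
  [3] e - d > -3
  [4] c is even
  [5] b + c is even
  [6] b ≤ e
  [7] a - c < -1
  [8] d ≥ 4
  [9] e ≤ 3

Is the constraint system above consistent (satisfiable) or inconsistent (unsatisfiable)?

Unsatisfiable

From constraints 2 and 8: b ≥ d and d ≥ 4, so b ≥ 4. From constraints 6 and 9: b ≤ e and e ≤ 3, so b ≤ 3. But 3 < 4, so no value of b works.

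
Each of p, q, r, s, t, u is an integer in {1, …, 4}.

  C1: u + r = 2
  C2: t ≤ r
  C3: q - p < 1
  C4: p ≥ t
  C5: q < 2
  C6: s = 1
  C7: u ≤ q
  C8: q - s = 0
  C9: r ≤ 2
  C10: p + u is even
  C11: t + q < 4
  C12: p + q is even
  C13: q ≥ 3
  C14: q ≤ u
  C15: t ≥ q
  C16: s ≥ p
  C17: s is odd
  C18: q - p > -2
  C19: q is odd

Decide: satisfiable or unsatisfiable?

From constraints 13 and 15: t ≥ q and q ≥ 3, so t ≥ 3. From constraints 2 and 9: t ≤ r and r ≤ 2, so t ≤ 2. But 2 < 3, so no value of t works.

Unsatisfiable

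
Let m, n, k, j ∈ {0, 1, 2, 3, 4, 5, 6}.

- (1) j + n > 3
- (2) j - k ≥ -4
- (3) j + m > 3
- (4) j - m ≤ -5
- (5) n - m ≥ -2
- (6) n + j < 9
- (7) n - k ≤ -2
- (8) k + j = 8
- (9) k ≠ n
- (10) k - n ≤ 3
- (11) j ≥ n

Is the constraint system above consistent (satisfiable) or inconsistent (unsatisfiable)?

Constraints 2, 4, 5, and 7 give m − j ≥ 5, j − k ≥ -4, k − n ≥ 2, n − m ≥ -2.
Adding all 4 inequalities: the left sides telescope to 0, and the right sides sum to 5 + (-4) + 2 + (-2) = 1. So 0 ≥ 1, which is false.

Unsatisfiable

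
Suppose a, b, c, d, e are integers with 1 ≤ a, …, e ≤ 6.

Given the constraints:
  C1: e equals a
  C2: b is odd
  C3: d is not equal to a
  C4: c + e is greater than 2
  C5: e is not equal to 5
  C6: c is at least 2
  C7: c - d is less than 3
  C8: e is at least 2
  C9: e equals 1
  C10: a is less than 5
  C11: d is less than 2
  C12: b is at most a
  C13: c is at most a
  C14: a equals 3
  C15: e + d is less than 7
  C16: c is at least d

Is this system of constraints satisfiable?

Unsatisfiable

Constraint 9 fixes e = 1 and constraint 14 fixes a = 3, but constraint 1 requires e = a. Since 1 ≠ 3, contradiction.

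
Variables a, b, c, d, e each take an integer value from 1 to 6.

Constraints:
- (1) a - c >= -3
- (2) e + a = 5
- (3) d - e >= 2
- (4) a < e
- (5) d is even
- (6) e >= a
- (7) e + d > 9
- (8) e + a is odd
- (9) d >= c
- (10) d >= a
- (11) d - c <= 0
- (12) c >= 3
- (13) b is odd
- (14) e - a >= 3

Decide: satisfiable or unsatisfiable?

Constraints 1, 3, 11, and 14 give a − c ≥ -3, c − d ≥ 0, d − e ≥ 2, e − a ≥ 3.
Adding all 4 inequalities: the left sides telescope to 0, and the right sides sum to (-3) + 0 + 2 + 3 = 2. So 0 ≥ 2, which is false.

Unsatisfiable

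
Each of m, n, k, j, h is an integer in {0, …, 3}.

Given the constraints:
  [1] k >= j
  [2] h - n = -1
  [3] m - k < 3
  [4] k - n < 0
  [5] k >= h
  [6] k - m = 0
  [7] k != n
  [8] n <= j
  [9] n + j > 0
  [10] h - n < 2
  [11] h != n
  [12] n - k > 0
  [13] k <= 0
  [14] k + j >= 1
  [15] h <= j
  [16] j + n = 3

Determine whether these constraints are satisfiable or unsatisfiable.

Unsatisfiable

Constraints 1, 4, and 8 give j ≤ k, k < n, n ≤ j. Chaining: j ≤ k < n ≤ j, which forces j < j — impossible.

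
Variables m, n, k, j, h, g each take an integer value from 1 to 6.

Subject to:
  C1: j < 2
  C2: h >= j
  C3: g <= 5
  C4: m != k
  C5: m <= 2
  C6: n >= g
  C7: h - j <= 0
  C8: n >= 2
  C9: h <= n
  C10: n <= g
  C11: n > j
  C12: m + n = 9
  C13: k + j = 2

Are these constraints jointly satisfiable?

From constraint 5: m ≤ 2. From constraints 3 and 10: n ≤ g ≤ 5. Hence m + n ≤ 7. But constraint 12 requires m + n = 9, and 9 > 7. Contradiction.

Unsatisfiable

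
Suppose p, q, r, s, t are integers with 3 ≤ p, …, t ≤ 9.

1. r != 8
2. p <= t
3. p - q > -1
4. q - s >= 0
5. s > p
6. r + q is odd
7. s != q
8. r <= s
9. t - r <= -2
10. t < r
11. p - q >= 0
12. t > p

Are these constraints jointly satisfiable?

Constraints 4, 8, 10, 11, and 12 give s ≤ q, q ≤ p, p < t, t < r, r ≤ s. Chaining: s ≤ q ≤ p < t < r ≤ s, which forces s < s — impossible.

Unsatisfiable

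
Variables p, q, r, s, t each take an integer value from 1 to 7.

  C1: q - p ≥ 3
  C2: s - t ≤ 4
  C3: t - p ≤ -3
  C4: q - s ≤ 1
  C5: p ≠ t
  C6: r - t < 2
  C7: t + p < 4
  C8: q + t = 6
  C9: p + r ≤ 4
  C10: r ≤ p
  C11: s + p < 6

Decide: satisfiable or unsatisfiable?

Unsatisfiable

Constraints 1, 2, 3, and 4 give p − t ≥ 3, t − s ≥ -4, s − q ≥ -1, q − p ≥ 3.
Adding all 4 inequalities: the left sides telescope to 0, and the right sides sum to 3 + (-4) + (-1) + 3 = 1. So 0 ≥ 1, which is false.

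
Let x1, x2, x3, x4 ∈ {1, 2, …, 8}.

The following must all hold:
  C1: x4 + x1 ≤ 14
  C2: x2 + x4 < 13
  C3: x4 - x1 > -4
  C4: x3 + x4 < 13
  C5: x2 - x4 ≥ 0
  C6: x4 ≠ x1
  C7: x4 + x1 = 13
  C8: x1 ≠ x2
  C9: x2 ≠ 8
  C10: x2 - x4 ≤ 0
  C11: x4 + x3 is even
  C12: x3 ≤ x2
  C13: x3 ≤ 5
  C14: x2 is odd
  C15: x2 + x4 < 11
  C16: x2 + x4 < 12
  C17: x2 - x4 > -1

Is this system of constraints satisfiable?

Satisfiable

The assignment x1 = 8, x2 = 5, x3 = 5, x4 = 5 works:
  constraint 1 holds since x4 + x1 = 13.
  constraint 2 holds since x2 + x4 = 10.
The rest check out directly.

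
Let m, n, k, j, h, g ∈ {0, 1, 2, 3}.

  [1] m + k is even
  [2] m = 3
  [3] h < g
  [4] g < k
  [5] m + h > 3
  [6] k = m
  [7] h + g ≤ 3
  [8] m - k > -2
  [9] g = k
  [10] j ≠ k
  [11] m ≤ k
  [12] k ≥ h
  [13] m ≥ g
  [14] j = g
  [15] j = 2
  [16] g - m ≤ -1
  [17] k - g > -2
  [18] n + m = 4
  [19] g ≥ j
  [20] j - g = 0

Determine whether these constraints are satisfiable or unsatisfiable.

Unsatisfiable

Constraint 15 fixes j = 2 and constraint 2 fixes m = 3. Constraints 6, 9, and 14 give j = g = k = m, so j = m. But 2 ≠ 3 — contradiction.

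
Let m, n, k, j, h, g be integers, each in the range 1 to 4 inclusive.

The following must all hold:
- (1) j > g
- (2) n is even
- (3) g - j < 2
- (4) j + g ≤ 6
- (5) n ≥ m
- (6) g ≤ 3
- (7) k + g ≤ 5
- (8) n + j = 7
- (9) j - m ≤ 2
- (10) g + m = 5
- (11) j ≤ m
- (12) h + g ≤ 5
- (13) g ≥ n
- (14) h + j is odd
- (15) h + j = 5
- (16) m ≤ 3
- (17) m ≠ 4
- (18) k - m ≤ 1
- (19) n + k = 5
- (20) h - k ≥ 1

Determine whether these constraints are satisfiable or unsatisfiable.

From constraints 6 and 13: n ≤ g ≤ 3. From constraints 11 and 16: j ≤ m ≤ 3. Hence n + j ≤ 6. But constraint 8 requires n + j = 7, and 7 > 6. Contradiction.

Unsatisfiable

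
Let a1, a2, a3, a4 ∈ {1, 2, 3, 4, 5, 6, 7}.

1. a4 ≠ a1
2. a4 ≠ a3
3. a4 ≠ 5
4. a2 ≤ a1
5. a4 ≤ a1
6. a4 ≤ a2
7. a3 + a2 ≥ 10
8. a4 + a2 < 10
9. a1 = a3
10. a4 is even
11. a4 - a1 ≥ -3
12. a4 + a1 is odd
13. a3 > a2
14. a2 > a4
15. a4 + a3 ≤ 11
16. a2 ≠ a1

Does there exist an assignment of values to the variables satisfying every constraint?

Setting (a1, a2, a3, a4) = (7, 5, 7, 4) satisfies everything: constraint 7: a3 + a2 = 12; constraint 8: a4 + a2 = 9; constraint 11: a4 - a1 = -3, and the others follow.

Satisfiable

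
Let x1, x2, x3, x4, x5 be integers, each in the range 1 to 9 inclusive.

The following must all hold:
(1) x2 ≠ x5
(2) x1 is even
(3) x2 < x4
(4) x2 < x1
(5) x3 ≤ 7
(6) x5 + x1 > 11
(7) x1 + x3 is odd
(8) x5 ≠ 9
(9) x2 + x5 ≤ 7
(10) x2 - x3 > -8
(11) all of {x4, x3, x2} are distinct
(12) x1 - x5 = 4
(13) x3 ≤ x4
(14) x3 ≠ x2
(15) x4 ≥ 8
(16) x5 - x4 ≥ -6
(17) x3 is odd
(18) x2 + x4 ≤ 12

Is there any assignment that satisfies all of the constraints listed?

Setting (x1, x2, x3, x4, x5) = (8, 2, 7, 9, 4) satisfies everything: constraint 6: x5 + x1 = 12; constraint 9: x2 + x5 = 6, and the others follow.

Satisfiable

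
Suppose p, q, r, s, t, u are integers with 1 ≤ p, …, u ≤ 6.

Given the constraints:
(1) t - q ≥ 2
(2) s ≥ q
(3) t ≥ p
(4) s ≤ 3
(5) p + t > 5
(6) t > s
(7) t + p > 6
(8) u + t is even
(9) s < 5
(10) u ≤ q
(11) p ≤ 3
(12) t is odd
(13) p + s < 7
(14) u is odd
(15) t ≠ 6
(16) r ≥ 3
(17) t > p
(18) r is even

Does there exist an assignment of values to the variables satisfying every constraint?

Setting (p, q, r, s, t, u) = (3, 3, 6, 3, 5, 3) satisfies everything: constraint 1: t - q = 2; constraint 5: p + t = 8; constraint 7: t + p = 8, and the others follow.

Satisfiable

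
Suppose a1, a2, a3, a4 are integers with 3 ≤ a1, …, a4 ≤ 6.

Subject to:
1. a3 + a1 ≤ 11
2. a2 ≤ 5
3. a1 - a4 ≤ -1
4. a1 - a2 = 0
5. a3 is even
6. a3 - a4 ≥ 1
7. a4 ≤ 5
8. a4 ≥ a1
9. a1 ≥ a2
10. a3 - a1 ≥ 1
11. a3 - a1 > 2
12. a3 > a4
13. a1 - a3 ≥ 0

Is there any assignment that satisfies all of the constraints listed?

Constraints 3, 6, and 13 give a3 − a4 ≥ 1, a4 − a1 ≥ 1, a1 − a3 ≥ 0.
Adding all 3 inequalities: the left sides telescope to 0, and the right sides sum to 1 + 1 + 0 = 2. So 0 ≥ 2, which is false.

Unsatisfiable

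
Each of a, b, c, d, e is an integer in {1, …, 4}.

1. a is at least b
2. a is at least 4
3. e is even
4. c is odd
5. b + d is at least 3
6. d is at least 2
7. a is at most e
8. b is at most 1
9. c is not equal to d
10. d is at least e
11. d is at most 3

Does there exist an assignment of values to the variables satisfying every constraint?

Unsatisfiable

From constraints 2 and 7: e ≥ a and a ≥ 4, so e ≥ 4. From constraints 10 and 11: e ≤ d and d ≤ 3, so e ≤ 3. But 3 < 4, so no value of e works.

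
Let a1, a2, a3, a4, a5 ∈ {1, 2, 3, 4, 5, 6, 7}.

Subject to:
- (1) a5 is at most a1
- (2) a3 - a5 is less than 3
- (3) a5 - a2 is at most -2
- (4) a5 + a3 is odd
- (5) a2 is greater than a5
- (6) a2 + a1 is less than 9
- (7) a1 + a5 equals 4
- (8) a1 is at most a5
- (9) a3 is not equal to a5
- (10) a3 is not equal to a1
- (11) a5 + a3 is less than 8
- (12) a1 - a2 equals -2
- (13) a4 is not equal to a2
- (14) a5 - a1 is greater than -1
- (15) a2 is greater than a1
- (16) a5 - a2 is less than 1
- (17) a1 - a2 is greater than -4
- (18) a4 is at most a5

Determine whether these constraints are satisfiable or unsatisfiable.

Try a1 = 2, a2 = 4, a3 = 3, a4 = 2, a5 = 2.
Check constraint 2: a3 - a5 = 1; constraint 3: a5 - a2 = -2; constraint 6: a2 + a1 = 6. The remaining constraints are straightforward to verify.

Satisfiable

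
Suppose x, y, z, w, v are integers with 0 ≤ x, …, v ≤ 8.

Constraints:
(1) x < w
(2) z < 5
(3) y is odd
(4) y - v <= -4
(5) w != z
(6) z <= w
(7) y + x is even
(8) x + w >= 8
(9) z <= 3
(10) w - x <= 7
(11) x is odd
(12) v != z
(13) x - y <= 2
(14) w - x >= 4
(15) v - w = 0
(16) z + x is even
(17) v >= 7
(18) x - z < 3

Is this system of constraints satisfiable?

Satisfiable

The assignment x = 3, y = 1, z = 1, w = 7, v = 7 works:
  constraint 4 holds since y - v = -6.
  constraint 8 holds since x + w = 10.
  constraint 10 holds since w - x = 4.
The rest check out directly.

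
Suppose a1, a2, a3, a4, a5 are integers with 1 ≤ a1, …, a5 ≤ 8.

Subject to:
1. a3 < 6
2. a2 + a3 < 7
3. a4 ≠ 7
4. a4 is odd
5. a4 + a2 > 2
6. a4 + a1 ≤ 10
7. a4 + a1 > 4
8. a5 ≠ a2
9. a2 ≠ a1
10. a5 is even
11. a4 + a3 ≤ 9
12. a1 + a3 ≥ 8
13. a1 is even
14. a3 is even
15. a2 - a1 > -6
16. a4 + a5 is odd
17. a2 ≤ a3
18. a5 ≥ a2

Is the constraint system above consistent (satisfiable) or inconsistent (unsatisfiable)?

The assignment a1 = 4, a2 = 1, a3 = 4, a4 = 3, a5 = 4 works:
  constraint 2 holds since a2 + a3 = 5.
  constraint 5 holds since a4 + a2 = 4.
The rest check out directly.

Satisfiable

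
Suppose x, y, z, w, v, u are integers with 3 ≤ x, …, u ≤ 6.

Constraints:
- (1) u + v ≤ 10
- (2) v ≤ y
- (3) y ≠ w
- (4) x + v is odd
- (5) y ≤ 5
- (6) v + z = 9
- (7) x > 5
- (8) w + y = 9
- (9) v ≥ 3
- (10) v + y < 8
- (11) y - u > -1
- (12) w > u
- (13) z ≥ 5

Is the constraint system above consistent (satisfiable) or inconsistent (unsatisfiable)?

Satisfiable

The assignment x = 6, y = 4, z = 6, w = 5, v = 3, u = 4 works:
  constraint 1 holds since u + v = 7.
  constraint 6 holds since v + z = 9.
The rest check out directly.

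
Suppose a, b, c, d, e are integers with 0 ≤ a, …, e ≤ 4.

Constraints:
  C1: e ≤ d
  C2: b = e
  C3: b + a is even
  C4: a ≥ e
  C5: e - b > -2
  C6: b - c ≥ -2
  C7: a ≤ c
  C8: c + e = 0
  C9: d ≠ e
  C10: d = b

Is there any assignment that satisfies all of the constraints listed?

From constraints 2 and 10, d = b = e, so d = e. But constraint 9 says d ≠ e. Contradiction.

Unsatisfiable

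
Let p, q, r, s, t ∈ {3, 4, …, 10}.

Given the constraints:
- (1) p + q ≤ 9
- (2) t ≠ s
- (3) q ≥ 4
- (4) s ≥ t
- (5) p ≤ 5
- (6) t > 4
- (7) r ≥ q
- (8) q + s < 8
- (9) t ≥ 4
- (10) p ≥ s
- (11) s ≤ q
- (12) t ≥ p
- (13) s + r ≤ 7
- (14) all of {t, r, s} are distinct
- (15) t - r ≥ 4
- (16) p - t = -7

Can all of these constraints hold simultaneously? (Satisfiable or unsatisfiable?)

Unsatisfiable

From constraints 4 and 9: s ≥ t ≥ 4. From constraints 3 and 7: r ≥ q ≥ 4. Hence s + r ≥ 8. But constraint 13 requires s + r ≤ 7, and 7 < 8. Contradiction.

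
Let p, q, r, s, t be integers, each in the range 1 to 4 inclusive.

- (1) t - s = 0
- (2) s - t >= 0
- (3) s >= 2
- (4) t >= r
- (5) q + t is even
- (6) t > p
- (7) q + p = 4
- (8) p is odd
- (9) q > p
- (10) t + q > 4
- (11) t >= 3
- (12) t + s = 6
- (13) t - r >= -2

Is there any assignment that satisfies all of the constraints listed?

Satisfiable

The assignment p = 1, q = 3, r = 2, s = 3, t = 3 works:
  constraint 1 holds since t - s = 0.
  constraint 2 holds since s - t = 0.
The rest check out directly.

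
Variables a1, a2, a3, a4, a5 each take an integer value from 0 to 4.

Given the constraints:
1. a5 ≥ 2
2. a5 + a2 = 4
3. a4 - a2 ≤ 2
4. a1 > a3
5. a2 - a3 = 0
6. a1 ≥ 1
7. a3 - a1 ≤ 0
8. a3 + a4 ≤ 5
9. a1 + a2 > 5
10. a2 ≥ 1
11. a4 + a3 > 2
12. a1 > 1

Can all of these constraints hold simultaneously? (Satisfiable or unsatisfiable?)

Try a1 = 4, a2 = 2, a3 = 2, a4 = 2, a5 = 2.
Check constraint 2: a5 + a2 = 4; constraint 3: a4 - a2 = 0; constraint 5: a2 - a3 = 0. The remaining constraints are straightforward to verify.

Satisfiable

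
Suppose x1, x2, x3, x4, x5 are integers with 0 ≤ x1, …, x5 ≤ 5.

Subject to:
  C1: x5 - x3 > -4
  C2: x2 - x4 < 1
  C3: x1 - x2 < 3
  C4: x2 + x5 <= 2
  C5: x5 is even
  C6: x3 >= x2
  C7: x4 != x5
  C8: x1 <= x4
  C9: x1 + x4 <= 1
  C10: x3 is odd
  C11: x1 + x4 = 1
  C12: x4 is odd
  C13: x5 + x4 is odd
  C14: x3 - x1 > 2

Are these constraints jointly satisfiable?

Take x1 = 0, x2 = 0, x3 = 3, x4 = 1, x5 = 0. Then constraint 1: x5 - x3 = -3; constraint 2: x2 - x4 = -1, and every other listed constraint is also met.

Satisfiable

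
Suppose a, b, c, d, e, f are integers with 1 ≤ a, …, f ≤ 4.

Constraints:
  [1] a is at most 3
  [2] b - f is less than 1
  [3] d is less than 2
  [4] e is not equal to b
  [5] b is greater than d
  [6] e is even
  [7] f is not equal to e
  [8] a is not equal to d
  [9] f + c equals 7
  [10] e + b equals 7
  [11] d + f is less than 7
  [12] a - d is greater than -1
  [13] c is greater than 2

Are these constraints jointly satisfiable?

Take a = 2, b = 3, c = 4, d = 1, e = 4, f = 3. Then constraint 2: b - f = 0; constraint 9: f + c = 7; constraint 10: e + b = 7, and every other listed constraint is also met.

Satisfiable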